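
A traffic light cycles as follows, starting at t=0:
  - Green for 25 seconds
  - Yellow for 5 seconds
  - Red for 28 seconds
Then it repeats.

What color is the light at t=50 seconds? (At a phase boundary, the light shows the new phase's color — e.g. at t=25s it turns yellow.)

Answer: red

Derivation:
Cycle length = 25 + 5 + 28 = 58s
t = 50, phase_t = 50 mod 58 = 50
50 >= 30 → RED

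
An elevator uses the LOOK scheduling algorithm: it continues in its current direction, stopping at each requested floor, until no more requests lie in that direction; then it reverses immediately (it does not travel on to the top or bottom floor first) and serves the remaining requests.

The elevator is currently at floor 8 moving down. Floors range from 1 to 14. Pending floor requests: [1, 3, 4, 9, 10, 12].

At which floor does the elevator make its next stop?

Answer: 4

Derivation:
Current floor: 8, direction: down
Requests above: [9, 10, 12]
Requests below: [1, 3, 4]
Moving down and requests lie below → nearest below is max([1, 3, 4]) = 4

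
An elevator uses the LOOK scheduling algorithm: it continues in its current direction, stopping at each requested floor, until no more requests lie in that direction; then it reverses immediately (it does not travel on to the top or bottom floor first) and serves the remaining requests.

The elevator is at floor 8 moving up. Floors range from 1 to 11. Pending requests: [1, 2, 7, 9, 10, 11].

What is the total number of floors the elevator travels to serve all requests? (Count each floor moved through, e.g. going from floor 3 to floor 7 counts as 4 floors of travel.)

Answer: 13

Derivation:
Start at floor 8 moving up, LOOK stop order: [9, 10, 11, 7, 2, 1]
  8 → 9: |9-8| = 1, total = 1
  9 → 10: |10-9| = 1, total = 2
  10 → 11: |11-10| = 1, total = 3
  11 → 7: |7-11| = 4, total = 7
  7 → 2: |2-7| = 5, total = 12
  2 → 1: |1-2| = 1, total = 13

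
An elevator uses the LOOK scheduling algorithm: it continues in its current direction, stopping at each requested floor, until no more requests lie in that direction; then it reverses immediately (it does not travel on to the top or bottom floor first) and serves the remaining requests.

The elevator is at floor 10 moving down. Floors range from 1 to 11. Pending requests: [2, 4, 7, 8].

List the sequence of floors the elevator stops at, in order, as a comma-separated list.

Answer: 8, 7, 4, 2

Derivation:
Current: 10, moving DOWN
Serve below first (descending): [8, 7, 4, 2]
Then reverse, serve above (ascending): []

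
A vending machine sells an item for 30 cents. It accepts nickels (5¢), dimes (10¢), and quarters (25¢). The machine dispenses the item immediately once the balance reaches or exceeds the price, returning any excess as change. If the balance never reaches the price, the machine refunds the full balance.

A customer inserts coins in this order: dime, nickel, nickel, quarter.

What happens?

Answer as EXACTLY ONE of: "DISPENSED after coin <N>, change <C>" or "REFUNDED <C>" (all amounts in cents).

Price: 30¢
Coin 1 (dime, 10¢): balance = 10¢
Coin 2 (nickel, 5¢): balance = 15¢
Coin 3 (nickel, 5¢): balance = 20¢
Coin 4 (quarter, 25¢): balance = 45¢
  → balance >= price → DISPENSE, change = 45 - 30 = 15¢

Answer: DISPENSED after coin 4, change 15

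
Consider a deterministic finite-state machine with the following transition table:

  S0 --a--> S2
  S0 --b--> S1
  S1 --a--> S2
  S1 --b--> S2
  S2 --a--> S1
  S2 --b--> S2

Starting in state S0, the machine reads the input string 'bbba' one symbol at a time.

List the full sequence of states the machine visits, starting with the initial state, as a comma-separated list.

Start: S0
  read 'b': S0 --b--> S1
  read 'b': S1 --b--> S2
  read 'b': S2 --b--> S2
  read 'a': S2 --a--> S1

Answer: S0, S1, S2, S2, S1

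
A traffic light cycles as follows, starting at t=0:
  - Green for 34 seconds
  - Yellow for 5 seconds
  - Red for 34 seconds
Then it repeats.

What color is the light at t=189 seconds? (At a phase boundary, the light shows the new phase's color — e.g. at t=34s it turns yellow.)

Cycle length = 34 + 5 + 34 = 73s
t = 189, phase_t = 189 mod 73 = 43
43 >= 39 → RED

Answer: red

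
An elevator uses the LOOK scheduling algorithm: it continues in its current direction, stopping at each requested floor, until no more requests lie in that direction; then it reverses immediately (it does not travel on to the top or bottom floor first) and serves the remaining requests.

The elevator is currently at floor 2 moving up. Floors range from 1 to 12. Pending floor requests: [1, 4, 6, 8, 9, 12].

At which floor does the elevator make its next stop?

Current floor: 2, direction: up
Requests above: [4, 6, 8, 9, 12]
Requests below: [1]
Moving up and requests lie above → nearest above is min([4, 6, 8, 9, 12]) = 4

Answer: 4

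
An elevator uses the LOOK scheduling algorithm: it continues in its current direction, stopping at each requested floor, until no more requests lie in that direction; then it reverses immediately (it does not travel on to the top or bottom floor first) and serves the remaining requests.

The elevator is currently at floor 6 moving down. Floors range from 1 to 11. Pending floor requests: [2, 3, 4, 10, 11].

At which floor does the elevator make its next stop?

Answer: 4

Derivation:
Current floor: 6, direction: down
Requests above: [10, 11]
Requests below: [2, 3, 4]
Moving down and requests lie below → nearest below is max([2, 3, 4]) = 4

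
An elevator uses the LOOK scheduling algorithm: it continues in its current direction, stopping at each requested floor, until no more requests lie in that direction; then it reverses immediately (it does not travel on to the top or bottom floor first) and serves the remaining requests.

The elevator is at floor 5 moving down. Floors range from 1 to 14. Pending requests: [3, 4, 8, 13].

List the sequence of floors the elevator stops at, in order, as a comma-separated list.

Current: 5, moving DOWN
Serve below first (descending): [4, 3]
Then reverse, serve above (ascending): [8, 13]

Answer: 4, 3, 8, 13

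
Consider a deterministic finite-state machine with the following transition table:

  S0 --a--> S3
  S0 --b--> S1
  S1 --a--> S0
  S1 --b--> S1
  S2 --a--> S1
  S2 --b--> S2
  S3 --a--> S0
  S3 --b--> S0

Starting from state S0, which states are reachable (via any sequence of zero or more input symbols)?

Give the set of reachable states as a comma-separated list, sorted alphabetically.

Answer: S0, S1, S3

Derivation:
BFS from S0:
  visit S0: S0--a-->S3 (new), S0--b-->S1 (new)
  visit S3: S3--a-->S0 (seen), S3--b-->S0 (seen)
  visit S1: S1--a-->S0 (seen), S1--b-->S1 (seen)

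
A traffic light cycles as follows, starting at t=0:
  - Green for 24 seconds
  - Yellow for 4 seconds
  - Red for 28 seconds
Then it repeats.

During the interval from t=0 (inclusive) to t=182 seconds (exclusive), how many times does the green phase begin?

Answer: 4

Derivation:
Cycle = 24+4+28 = 56s
green phase starts at t = k*56 + 0 for k=0,1,2,...
Need k*56+0 < 182 → k < 3.250
k ∈ {0, ..., 3} → 4 starts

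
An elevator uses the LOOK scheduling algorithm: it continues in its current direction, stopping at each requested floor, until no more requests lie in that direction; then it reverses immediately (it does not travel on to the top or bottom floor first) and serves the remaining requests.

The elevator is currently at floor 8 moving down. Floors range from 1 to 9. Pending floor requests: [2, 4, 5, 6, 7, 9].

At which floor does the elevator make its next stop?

Answer: 7

Derivation:
Current floor: 8, direction: down
Requests above: [9]
Requests below: [2, 4, 5, 6, 7]
Moving down and requests lie below → nearest below is max([2, 4, 5, 6, 7]) = 7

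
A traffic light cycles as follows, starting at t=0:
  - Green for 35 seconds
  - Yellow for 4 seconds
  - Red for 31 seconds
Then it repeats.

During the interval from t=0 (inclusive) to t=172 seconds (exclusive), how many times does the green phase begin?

Cycle = 35+4+31 = 70s
green phase starts at t = k*70 + 0 for k=0,1,2,...
Need k*70+0 < 172 → k < 2.457
k ∈ {0, ..., 2} → 3 starts

Answer: 3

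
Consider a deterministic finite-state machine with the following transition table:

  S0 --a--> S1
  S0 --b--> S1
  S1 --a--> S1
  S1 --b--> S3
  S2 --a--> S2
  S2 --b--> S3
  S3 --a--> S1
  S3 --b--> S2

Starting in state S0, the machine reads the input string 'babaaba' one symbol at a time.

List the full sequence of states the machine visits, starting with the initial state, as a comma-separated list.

Answer: S0, S1, S1, S3, S1, S1, S3, S1

Derivation:
Start: S0
  read 'b': S0 --b--> S1
  read 'a': S1 --a--> S1
  read 'b': S1 --b--> S3
  read 'a': S3 --a--> S1
  read 'a': S1 --a--> S1
  read 'b': S1 --b--> S3
  read 'a': S3 --a--> S1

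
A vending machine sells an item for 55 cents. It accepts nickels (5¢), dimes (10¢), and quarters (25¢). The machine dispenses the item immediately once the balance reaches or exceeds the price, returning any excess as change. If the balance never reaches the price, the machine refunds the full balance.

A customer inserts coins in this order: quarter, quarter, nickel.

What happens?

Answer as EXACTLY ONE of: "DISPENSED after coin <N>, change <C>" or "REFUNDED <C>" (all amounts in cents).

Price: 55¢
Coin 1 (quarter, 25¢): balance = 25¢
Coin 2 (quarter, 25¢): balance = 50¢
Coin 3 (nickel, 5¢): balance = 55¢
  → balance >= price → DISPENSE, change = 55 - 55 = 0¢

Answer: DISPENSED after coin 3, change 0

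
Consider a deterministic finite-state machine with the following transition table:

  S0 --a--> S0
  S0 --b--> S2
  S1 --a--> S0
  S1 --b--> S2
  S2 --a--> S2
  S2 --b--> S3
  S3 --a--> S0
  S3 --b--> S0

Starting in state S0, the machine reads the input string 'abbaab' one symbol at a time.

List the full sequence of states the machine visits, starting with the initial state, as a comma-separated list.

Answer: S0, S0, S2, S3, S0, S0, S2

Derivation:
Start: S0
  read 'a': S0 --a--> S0
  read 'b': S0 --b--> S2
  read 'b': S2 --b--> S3
  read 'a': S3 --a--> S0
  read 'a': S0 --a--> S0
  read 'b': S0 --b--> S2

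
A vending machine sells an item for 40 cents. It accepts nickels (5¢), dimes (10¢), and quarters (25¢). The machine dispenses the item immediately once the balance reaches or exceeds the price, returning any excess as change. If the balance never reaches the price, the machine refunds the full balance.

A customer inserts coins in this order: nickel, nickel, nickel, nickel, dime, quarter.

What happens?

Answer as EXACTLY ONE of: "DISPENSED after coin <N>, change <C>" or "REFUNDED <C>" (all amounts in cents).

Price: 40¢
Coin 1 (nickel, 5¢): balance = 5¢
Coin 2 (nickel, 5¢): balance = 10¢
Coin 3 (nickel, 5¢): balance = 15¢
Coin 4 (nickel, 5¢): balance = 20¢
Coin 5 (dime, 10¢): balance = 30¢
Coin 6 (quarter, 25¢): balance = 55¢
  → balance >= price → DISPENSE, change = 55 - 40 = 15¢

Answer: DISPENSED after coin 6, change 15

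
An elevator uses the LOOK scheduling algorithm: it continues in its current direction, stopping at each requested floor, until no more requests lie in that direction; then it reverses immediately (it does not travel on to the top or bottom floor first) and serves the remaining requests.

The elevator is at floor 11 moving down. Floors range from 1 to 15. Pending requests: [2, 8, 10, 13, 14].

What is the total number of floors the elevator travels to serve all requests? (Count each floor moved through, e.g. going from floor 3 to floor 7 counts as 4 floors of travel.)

Answer: 21

Derivation:
Start at floor 11 moving down, LOOK stop order: [10, 8, 2, 13, 14]
  11 → 10: |10-11| = 1, total = 1
  10 → 8: |8-10| = 2, total = 3
  8 → 2: |2-8| = 6, total = 9
  2 → 13: |13-2| = 11, total = 20
  13 → 14: |14-13| = 1, total = 21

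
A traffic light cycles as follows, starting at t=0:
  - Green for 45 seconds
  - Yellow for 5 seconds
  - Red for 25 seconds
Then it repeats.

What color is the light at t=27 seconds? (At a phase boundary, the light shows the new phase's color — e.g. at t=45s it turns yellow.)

Cycle length = 45 + 5 + 25 = 75s
t = 27, phase_t = 27 mod 75 = 27
27 < 45 (green end) → GREEN

Answer: green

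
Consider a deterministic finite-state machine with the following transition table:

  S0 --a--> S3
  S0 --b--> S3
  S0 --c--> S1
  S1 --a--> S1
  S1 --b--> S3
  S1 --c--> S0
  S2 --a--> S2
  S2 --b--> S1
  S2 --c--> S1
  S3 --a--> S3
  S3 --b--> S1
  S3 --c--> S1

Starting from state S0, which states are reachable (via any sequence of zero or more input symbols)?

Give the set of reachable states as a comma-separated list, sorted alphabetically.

Answer: S0, S1, S3

Derivation:
BFS from S0:
  visit S0: S0--a-->S3 (new), S0--b-->S3 (seen), S0--c-->S1 (new)
  visit S3: S3--a-->S3 (seen), S3--b-->S1 (seen), S3--c-->S1 (seen)
  visit S1: S1--a-->S1 (seen), S1--b-->S3 (seen), S1--c-->S0 (seen)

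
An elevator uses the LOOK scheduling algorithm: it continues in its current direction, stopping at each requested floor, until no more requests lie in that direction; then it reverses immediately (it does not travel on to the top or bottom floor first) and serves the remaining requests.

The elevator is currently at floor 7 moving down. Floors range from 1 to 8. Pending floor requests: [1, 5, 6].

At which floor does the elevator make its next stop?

Answer: 6

Derivation:
Current floor: 7, direction: down
Requests above: []
Requests below: [1, 5, 6]
Moving down and requests lie below → nearest below is max([1, 5, 6]) = 6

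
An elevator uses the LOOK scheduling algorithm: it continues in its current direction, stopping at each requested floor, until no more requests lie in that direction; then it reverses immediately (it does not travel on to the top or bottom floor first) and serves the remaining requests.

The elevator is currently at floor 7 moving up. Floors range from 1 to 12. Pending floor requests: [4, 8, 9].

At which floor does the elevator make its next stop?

Answer: 8

Derivation:
Current floor: 7, direction: up
Requests above: [8, 9]
Requests below: [4]
Moving up and requests lie above → nearest above is min([8, 9]) = 8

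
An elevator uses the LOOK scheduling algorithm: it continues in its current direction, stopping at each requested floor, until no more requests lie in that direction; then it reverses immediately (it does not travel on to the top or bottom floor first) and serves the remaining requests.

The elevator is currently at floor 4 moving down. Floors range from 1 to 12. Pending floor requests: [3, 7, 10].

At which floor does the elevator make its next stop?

Current floor: 4, direction: down
Requests above: [7, 10]
Requests below: [3]
Moving down and requests lie below → nearest below is max([3]) = 3

Answer: 3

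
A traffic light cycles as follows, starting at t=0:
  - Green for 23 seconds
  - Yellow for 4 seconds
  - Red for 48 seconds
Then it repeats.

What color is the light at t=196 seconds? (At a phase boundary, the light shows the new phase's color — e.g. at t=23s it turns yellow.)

Cycle length = 23 + 4 + 48 = 75s
t = 196, phase_t = 196 mod 75 = 46
46 >= 27 → RED

Answer: red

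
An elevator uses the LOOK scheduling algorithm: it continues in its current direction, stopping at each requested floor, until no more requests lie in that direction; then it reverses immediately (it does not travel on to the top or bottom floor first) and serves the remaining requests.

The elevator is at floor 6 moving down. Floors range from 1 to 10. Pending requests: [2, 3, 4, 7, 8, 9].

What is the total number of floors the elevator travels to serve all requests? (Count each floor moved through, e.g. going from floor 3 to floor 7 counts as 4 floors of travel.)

Start at floor 6 moving down, LOOK stop order: [4, 3, 2, 7, 8, 9]
  6 → 4: |4-6| = 2, total = 2
  4 → 3: |3-4| = 1, total = 3
  3 → 2: |2-3| = 1, total = 4
  2 → 7: |7-2| = 5, total = 9
  7 → 8: |8-7| = 1, total = 10
  8 → 9: |9-8| = 1, total = 11

Answer: 11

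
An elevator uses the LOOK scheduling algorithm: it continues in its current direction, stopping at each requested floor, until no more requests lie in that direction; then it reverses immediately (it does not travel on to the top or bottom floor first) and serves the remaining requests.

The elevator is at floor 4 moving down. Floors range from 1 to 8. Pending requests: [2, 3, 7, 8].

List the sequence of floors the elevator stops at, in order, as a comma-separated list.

Current: 4, moving DOWN
Serve below first (descending): [3, 2]
Then reverse, serve above (ascending): [7, 8]

Answer: 3, 2, 7, 8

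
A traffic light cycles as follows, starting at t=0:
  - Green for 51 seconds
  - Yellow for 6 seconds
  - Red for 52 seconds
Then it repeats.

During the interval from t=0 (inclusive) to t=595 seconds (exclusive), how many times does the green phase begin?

Cycle = 51+6+52 = 109s
green phase starts at t = k*109 + 0 for k=0,1,2,...
Need k*109+0 < 595 → k < 5.459
k ∈ {0, ..., 5} → 6 starts

Answer: 6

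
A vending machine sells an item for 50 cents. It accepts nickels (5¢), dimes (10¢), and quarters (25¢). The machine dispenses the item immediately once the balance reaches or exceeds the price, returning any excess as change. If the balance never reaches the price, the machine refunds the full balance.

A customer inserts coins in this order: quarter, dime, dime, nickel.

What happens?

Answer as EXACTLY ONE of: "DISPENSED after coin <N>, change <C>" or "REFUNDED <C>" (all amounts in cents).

Answer: DISPENSED after coin 4, change 0

Derivation:
Price: 50¢
Coin 1 (quarter, 25¢): balance = 25¢
Coin 2 (dime, 10¢): balance = 35¢
Coin 3 (dime, 10¢): balance = 45¢
Coin 4 (nickel, 5¢): balance = 50¢
  → balance >= price → DISPENSE, change = 50 - 50 = 0¢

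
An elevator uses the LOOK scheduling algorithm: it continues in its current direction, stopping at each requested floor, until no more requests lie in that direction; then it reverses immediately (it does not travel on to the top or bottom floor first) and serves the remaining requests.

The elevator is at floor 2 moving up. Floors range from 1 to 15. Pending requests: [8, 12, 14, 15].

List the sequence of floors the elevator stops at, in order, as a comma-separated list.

Current: 2, moving UP
Serve above first (ascending): [8, 12, 14, 15]
Then reverse, serve below (descending): []

Answer: 8, 12, 14, 15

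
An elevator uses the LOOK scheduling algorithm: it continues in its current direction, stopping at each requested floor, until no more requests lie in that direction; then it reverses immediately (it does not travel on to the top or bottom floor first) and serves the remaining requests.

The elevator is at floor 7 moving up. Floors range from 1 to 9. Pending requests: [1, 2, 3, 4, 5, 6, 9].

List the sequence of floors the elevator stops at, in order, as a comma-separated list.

Answer: 9, 6, 5, 4, 3, 2, 1

Derivation:
Current: 7, moving UP
Serve above first (ascending): [9]
Then reverse, serve below (descending): [6, 5, 4, 3, 2, 1]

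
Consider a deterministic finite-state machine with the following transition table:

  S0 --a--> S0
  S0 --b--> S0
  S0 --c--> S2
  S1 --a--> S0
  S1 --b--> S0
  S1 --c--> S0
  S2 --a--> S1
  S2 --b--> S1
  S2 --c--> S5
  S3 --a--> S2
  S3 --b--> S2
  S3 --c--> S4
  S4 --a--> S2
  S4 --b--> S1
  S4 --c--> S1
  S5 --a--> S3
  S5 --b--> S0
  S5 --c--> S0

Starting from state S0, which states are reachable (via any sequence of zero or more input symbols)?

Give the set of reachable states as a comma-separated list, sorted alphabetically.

BFS from S0:
  visit S0: S0--a-->S0 (seen), S0--b-->S0 (seen), S0--c-->S2 (new)
  visit S2: S2--a-->S1 (new), S2--b-->S1 (seen), S2--c-->S5 (new)
  visit S1: S1--a-->S0 (seen), S1--b-->S0 (seen), S1--c-->S0 (seen)
  visit S5: S5--a-->S3 (new), S5--b-->S0 (seen), S5--c-->S0 (seen)
  visit S3: S3--a-->S2 (seen), S3--b-->S2 (seen), S3--c-->S4 (new)
  visit S4: S4--a-->S2 (seen), S4--b-->S1 (seen), S4--c-->S1 (seen)

Answer: S0, S1, S2, S3, S4, S5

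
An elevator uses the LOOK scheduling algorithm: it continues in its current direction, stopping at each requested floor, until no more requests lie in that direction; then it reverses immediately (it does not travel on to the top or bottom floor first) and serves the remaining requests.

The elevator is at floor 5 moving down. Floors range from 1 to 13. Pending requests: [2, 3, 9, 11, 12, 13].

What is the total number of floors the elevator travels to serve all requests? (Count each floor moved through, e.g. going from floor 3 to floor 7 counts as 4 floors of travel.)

Start at floor 5 moving down, LOOK stop order: [3, 2, 9, 11, 12, 13]
  5 → 3: |3-5| = 2, total = 2
  3 → 2: |2-3| = 1, total = 3
  2 → 9: |9-2| = 7, total = 10
  9 → 11: |11-9| = 2, total = 12
  11 → 12: |12-11| = 1, total = 13
  12 → 13: |13-12| = 1, total = 14

Answer: 14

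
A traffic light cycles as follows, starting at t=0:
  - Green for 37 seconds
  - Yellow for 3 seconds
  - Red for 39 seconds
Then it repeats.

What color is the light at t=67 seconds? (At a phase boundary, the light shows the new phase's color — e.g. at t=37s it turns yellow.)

Answer: red

Derivation:
Cycle length = 37 + 3 + 39 = 79s
t = 67, phase_t = 67 mod 79 = 67
67 >= 40 → RED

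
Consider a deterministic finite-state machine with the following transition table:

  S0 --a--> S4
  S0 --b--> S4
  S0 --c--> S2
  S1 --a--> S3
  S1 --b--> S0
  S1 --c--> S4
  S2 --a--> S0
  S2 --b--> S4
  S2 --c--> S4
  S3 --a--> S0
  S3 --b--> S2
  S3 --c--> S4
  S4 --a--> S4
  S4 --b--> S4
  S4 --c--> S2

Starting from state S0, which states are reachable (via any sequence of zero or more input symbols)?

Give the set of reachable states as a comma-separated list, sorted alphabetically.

BFS from S0:
  visit S0: S0--a-->S4 (new), S0--b-->S4 (seen), S0--c-->S2 (new)
  visit S4: S4--a-->S4 (seen), S4--b-->S4 (seen), S4--c-->S2 (seen)
  visit S2: S2--a-->S0 (seen), S2--b-->S4 (seen), S2--c-->S4 (seen)

Answer: S0, S2, S4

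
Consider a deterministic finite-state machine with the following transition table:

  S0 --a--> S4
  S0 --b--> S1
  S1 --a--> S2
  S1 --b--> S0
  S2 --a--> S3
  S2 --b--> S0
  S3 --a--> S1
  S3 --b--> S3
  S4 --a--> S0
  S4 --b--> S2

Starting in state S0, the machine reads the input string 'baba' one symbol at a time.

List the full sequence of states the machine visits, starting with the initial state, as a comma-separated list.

Answer: S0, S1, S2, S0, S4

Derivation:
Start: S0
  read 'b': S0 --b--> S1
  read 'a': S1 --a--> S2
  read 'b': S2 --b--> S0
  read 'a': S0 --a--> S4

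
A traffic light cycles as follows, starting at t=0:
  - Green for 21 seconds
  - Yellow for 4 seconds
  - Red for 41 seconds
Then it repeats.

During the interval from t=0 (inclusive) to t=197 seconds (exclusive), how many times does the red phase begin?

Answer: 3

Derivation:
Cycle = 21+4+41 = 66s
red phase starts at t = k*66 + 25 for k=0,1,2,...
Need k*66+25 < 197 → k < 2.606
k ∈ {0, ..., 2} → 3 starts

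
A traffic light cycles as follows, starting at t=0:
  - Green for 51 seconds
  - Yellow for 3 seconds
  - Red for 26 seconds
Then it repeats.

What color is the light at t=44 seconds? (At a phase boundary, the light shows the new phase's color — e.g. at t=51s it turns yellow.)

Answer: green

Derivation:
Cycle length = 51 + 3 + 26 = 80s
t = 44, phase_t = 44 mod 80 = 44
44 < 51 (green end) → GREEN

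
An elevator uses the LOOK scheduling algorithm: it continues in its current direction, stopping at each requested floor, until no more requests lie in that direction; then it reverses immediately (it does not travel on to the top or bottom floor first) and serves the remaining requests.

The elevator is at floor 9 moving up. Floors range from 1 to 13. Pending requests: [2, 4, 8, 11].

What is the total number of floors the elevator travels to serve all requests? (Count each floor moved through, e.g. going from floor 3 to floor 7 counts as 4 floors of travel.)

Answer: 11

Derivation:
Start at floor 9 moving up, LOOK stop order: [11, 8, 4, 2]
  9 → 11: |11-9| = 2, total = 2
  11 → 8: |8-11| = 3, total = 5
  8 → 4: |4-8| = 4, total = 9
  4 → 2: |2-4| = 2, total = 11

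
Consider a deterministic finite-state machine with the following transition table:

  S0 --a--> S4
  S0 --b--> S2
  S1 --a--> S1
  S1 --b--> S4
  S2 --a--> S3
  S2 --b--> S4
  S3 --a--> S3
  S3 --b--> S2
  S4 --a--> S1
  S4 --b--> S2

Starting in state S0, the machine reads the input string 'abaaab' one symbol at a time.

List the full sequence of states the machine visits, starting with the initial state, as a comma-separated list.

Answer: S0, S4, S2, S3, S3, S3, S2

Derivation:
Start: S0
  read 'a': S0 --a--> S4
  read 'b': S4 --b--> S2
  read 'a': S2 --a--> S3
  read 'a': S3 --a--> S3
  read 'a': S3 --a--> S3
  read 'b': S3 --b--> S2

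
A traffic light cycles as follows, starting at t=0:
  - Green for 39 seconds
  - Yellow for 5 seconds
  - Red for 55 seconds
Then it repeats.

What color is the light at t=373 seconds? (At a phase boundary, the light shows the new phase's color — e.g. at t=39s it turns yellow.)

Answer: red

Derivation:
Cycle length = 39 + 5 + 55 = 99s
t = 373, phase_t = 373 mod 99 = 76
76 >= 44 → RED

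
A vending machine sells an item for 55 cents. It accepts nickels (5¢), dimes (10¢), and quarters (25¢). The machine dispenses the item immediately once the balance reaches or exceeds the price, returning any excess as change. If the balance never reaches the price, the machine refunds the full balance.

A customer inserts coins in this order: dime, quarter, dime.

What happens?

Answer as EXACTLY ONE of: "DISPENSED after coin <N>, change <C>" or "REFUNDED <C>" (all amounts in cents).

Price: 55¢
Coin 1 (dime, 10¢): balance = 10¢
Coin 2 (quarter, 25¢): balance = 35¢
Coin 3 (dime, 10¢): balance = 45¢
All coins inserted, balance 45¢ < price 55¢ → REFUND 45¢

Answer: REFUNDED 45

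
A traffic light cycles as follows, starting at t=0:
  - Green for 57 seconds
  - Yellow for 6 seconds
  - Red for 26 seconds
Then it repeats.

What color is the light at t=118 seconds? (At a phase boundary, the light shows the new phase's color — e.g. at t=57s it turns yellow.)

Cycle length = 57 + 6 + 26 = 89s
t = 118, phase_t = 118 mod 89 = 29
29 < 57 (green end) → GREEN

Answer: green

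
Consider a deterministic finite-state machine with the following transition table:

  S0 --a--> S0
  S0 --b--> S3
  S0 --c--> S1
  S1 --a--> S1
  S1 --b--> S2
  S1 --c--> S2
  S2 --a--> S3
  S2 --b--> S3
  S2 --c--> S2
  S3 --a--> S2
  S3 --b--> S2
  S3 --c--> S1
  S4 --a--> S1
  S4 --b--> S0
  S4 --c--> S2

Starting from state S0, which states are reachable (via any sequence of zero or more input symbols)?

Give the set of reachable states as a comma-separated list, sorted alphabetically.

Answer: S0, S1, S2, S3

Derivation:
BFS from S0:
  visit S0: S0--a-->S0 (seen), S0--b-->S3 (new), S0--c-->S1 (new)
  visit S3: S3--a-->S2 (new), S3--b-->S2 (seen), S3--c-->S1 (seen)
  visit S1: S1--a-->S1 (seen), S1--b-->S2 (seen), S1--c-->S2 (seen)
  visit S2: S2--a-->S3 (seen), S2--b-->S3 (seen), S2--c-->S2 (seen)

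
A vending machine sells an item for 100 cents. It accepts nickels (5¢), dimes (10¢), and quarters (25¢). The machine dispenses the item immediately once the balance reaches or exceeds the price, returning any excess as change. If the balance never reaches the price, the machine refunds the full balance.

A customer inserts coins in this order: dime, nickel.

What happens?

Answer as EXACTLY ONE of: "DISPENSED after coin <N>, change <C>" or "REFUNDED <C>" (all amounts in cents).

Price: 100¢
Coin 1 (dime, 10¢): balance = 10¢
Coin 2 (nickel, 5¢): balance = 15¢
All coins inserted, balance 15¢ < price 100¢ → REFUND 15¢

Answer: REFUNDED 15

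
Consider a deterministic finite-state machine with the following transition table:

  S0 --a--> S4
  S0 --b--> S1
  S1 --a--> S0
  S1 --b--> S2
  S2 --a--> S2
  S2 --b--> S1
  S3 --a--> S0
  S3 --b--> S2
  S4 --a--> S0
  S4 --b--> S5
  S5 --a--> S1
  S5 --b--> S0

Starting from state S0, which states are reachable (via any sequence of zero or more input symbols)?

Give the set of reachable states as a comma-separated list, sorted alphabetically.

Answer: S0, S1, S2, S4, S5

Derivation:
BFS from S0:
  visit S0: S0--a-->S4 (new), S0--b-->S1 (new)
  visit S4: S4--a-->S0 (seen), S4--b-->S5 (new)
  visit S1: S1--a-->S0 (seen), S1--b-->S2 (new)
  visit S5: S5--a-->S1 (seen), S5--b-->S0 (seen)
  visit S2: S2--a-->S2 (seen), S2--b-->S1 (seen)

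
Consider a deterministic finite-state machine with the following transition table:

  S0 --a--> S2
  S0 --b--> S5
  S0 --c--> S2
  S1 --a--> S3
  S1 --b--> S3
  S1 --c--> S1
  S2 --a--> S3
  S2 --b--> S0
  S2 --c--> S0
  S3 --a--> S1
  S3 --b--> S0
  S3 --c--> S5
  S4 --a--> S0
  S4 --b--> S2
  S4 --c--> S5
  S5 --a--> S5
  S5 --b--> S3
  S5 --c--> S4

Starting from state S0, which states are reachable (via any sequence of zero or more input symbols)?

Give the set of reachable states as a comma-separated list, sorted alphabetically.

BFS from S0:
  visit S0: S0--a-->S2 (new), S0--b-->S5 (new), S0--c-->S2 (seen)
  visit S2: S2--a-->S3 (new), S2--b-->S0 (seen), S2--c-->S0 (seen)
  visit S5: S5--a-->S5 (seen), S5--b-->S3 (seen), S5--c-->S4 (new)
  visit S3: S3--a-->S1 (new), S3--b-->S0 (seen), S3--c-->S5 (seen)
  visit S4: S4--a-->S0 (seen), S4--b-->S2 (seen), S4--c-->S5 (seen)
  visit S1: S1--a-->S3 (seen), S1--b-->S3 (seen), S1--c-->S1 (seen)

Answer: S0, S1, S2, S3, S4, S5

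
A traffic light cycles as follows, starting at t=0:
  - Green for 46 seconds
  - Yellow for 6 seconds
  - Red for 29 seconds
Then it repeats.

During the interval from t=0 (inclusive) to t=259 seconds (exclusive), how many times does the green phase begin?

Answer: 4

Derivation:
Cycle = 46+6+29 = 81s
green phase starts at t = k*81 + 0 for k=0,1,2,...
Need k*81+0 < 259 → k < 3.198
k ∈ {0, ..., 3} → 4 starts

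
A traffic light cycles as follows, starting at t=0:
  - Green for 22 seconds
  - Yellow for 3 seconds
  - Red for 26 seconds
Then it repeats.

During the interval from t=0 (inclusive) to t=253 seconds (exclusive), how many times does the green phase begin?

Answer: 5

Derivation:
Cycle = 22+3+26 = 51s
green phase starts at t = k*51 + 0 for k=0,1,2,...
Need k*51+0 < 253 → k < 4.961
k ∈ {0, ..., 4} → 5 starts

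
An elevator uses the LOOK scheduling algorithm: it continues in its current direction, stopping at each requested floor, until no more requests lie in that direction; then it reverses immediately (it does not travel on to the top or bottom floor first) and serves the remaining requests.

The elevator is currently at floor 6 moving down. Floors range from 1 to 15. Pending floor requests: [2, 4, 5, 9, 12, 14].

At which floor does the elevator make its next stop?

Answer: 5

Derivation:
Current floor: 6, direction: down
Requests above: [9, 12, 14]
Requests below: [2, 4, 5]
Moving down and requests lie below → nearest below is max([2, 4, 5]) = 5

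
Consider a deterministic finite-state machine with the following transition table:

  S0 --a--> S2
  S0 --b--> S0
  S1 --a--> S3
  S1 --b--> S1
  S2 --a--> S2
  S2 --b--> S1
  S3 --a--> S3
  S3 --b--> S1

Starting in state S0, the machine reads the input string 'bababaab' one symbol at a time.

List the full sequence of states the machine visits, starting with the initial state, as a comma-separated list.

Answer: S0, S0, S2, S1, S3, S1, S3, S3, S1

Derivation:
Start: S0
  read 'b': S0 --b--> S0
  read 'a': S0 --a--> S2
  read 'b': S2 --b--> S1
  read 'a': S1 --a--> S3
  read 'b': S3 --b--> S1
  read 'a': S1 --a--> S3
  read 'a': S3 --a--> S3
  read 'b': S3 --b--> S1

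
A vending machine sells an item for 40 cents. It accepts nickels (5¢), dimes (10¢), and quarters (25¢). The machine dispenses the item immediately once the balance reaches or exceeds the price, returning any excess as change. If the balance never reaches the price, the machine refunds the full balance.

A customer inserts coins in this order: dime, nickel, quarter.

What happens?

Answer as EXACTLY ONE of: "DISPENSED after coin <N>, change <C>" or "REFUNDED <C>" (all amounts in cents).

Price: 40¢
Coin 1 (dime, 10¢): balance = 10¢
Coin 2 (nickel, 5¢): balance = 15¢
Coin 3 (quarter, 25¢): balance = 40¢
  → balance >= price → DISPENSE, change = 40 - 40 = 0¢

Answer: DISPENSED after coin 3, change 0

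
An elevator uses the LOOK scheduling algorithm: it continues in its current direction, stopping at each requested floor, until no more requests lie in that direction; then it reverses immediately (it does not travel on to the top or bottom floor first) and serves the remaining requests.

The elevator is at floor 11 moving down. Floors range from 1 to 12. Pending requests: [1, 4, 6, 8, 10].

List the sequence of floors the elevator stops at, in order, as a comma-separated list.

Answer: 10, 8, 6, 4, 1

Derivation:
Current: 11, moving DOWN
Serve below first (descending): [10, 8, 6, 4, 1]
Then reverse, serve above (ascending): []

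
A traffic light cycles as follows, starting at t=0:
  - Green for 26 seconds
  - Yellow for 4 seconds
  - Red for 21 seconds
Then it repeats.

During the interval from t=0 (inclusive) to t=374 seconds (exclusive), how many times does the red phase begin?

Answer: 7

Derivation:
Cycle = 26+4+21 = 51s
red phase starts at t = k*51 + 30 for k=0,1,2,...
Need k*51+30 < 374 → k < 6.745
k ∈ {0, ..., 6} → 7 starts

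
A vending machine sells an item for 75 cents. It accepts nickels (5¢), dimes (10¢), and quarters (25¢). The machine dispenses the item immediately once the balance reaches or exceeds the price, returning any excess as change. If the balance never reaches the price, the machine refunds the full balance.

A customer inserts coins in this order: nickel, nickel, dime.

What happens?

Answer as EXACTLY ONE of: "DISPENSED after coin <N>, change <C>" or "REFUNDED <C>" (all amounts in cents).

Answer: REFUNDED 20

Derivation:
Price: 75¢
Coin 1 (nickel, 5¢): balance = 5¢
Coin 2 (nickel, 5¢): balance = 10¢
Coin 3 (dime, 10¢): balance = 20¢
All coins inserted, balance 20¢ < price 75¢ → REFUND 20¢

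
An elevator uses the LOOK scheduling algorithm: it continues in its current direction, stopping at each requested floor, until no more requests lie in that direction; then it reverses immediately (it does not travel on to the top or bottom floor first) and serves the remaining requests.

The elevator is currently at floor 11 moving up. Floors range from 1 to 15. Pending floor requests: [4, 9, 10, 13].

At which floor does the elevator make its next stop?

Current floor: 11, direction: up
Requests above: [13]
Requests below: [4, 9, 10]
Moving up and requests lie above → nearest above is min([13]) = 13

Answer: 13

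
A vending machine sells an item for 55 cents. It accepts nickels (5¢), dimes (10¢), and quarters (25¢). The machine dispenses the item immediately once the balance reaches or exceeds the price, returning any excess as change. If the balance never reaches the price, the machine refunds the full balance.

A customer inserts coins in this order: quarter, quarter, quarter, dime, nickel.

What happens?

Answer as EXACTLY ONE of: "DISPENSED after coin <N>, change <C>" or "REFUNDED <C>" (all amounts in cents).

Price: 55¢
Coin 1 (quarter, 25¢): balance = 25¢
Coin 2 (quarter, 25¢): balance = 50¢
Coin 3 (quarter, 25¢): balance = 75¢
  → balance >= price → DISPENSE, change = 75 - 55 = 20¢

Answer: DISPENSED after coin 3, change 20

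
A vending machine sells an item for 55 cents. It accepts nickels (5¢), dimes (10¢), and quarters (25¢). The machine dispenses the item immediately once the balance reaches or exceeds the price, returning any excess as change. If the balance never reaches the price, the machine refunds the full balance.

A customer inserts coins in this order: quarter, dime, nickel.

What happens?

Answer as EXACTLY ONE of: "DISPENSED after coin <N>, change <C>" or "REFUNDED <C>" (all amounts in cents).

Price: 55¢
Coin 1 (quarter, 25¢): balance = 25¢
Coin 2 (dime, 10¢): balance = 35¢
Coin 3 (nickel, 5¢): balance = 40¢
All coins inserted, balance 40¢ < price 55¢ → REFUND 40¢

Answer: REFUNDED 40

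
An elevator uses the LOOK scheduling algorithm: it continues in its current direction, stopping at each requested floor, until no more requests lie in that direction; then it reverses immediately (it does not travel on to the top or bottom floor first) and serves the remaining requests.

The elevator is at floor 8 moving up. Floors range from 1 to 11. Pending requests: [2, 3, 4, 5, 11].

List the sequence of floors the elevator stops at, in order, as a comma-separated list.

Current: 8, moving UP
Serve above first (ascending): [11]
Then reverse, serve below (descending): [5, 4, 3, 2]

Answer: 11, 5, 4, 3, 2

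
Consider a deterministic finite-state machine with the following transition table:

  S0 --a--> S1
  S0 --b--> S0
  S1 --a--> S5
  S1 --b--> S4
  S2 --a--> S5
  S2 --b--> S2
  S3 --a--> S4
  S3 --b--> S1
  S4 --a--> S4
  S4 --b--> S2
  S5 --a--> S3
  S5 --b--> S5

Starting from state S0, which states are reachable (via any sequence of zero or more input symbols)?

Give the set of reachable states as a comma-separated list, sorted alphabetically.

BFS from S0:
  visit S0: S0--a-->S1 (new), S0--b-->S0 (seen)
  visit S1: S1--a-->S5 (new), S1--b-->S4 (new)
  visit S5: S5--a-->S3 (new), S5--b-->S5 (seen)
  visit S4: S4--a-->S4 (seen), S4--b-->S2 (new)
  visit S3: S3--a-->S4 (seen), S3--b-->S1 (seen)
  visit S2: S2--a-->S5 (seen), S2--b-->S2 (seen)

Answer: S0, S1, S2, S3, S4, S5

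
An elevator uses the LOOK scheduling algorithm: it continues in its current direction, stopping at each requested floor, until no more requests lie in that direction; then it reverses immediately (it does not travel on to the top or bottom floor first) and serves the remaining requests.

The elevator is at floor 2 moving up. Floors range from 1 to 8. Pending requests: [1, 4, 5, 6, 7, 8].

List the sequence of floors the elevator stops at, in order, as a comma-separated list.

Current: 2, moving UP
Serve above first (ascending): [4, 5, 6, 7, 8]
Then reverse, serve below (descending): [1]

Answer: 4, 5, 6, 7, 8, 1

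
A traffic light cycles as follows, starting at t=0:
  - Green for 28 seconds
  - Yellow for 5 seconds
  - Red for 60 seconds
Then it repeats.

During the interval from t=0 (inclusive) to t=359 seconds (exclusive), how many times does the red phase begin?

Answer: 4

Derivation:
Cycle = 28+5+60 = 93s
red phase starts at t = k*93 + 33 for k=0,1,2,...
Need k*93+33 < 359 → k < 3.505
k ∈ {0, ..., 3} → 4 starts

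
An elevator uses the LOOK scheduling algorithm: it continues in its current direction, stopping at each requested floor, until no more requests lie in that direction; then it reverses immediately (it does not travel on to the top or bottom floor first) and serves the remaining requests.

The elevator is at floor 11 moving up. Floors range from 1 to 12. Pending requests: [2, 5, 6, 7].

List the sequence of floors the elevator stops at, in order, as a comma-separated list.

Answer: 7, 6, 5, 2

Derivation:
Current: 11, moving UP
Serve above first (ascending): []
Then reverse, serve below (descending): [7, 6, 5, 2]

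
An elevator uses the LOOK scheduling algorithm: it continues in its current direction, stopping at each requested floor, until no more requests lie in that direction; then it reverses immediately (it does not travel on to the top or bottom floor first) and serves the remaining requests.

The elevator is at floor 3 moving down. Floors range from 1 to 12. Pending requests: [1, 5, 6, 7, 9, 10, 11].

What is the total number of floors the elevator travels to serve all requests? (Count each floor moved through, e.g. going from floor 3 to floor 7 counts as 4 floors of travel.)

Answer: 12

Derivation:
Start at floor 3 moving down, LOOK stop order: [1, 5, 6, 7, 9, 10, 11]
  3 → 1: |1-3| = 2, total = 2
  1 → 5: |5-1| = 4, total = 6
  5 → 6: |6-5| = 1, total = 7
  6 → 7: |7-6| = 1, total = 8
  7 → 9: |9-7| = 2, total = 10
  9 → 10: |10-9| = 1, total = 11
  10 → 11: |11-10| = 1, total = 12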